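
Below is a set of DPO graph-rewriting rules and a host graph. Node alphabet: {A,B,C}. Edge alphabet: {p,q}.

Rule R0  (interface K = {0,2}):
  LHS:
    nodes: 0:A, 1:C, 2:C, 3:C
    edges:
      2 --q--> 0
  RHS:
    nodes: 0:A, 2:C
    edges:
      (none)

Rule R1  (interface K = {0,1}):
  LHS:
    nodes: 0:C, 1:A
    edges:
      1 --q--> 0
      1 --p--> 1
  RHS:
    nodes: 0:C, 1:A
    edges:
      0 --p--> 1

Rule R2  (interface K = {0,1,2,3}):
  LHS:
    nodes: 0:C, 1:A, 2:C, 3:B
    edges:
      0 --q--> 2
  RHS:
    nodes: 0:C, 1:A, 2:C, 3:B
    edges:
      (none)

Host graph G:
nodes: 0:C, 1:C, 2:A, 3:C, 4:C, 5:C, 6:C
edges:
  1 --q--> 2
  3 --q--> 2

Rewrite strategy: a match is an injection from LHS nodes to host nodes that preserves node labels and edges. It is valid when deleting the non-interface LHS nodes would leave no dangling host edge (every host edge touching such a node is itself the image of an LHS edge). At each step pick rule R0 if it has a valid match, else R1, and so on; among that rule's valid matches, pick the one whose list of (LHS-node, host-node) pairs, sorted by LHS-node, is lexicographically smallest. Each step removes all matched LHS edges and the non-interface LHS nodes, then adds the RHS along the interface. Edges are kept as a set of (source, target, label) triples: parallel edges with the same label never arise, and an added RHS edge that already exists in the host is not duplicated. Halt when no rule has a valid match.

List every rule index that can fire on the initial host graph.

Answer: [R0]

Steps:
R0: 24 valid matches — {0↦2, 1↦0, 2↦1, 3↦4}, {0↦2, 1↦0, 2↦1, 3↦5}, {0↦2, 1↦0, 2↦1, 3↦6} (+21 more)
R1: no valid match — LHS pattern not found
R2: no valid match — LHS pattern not found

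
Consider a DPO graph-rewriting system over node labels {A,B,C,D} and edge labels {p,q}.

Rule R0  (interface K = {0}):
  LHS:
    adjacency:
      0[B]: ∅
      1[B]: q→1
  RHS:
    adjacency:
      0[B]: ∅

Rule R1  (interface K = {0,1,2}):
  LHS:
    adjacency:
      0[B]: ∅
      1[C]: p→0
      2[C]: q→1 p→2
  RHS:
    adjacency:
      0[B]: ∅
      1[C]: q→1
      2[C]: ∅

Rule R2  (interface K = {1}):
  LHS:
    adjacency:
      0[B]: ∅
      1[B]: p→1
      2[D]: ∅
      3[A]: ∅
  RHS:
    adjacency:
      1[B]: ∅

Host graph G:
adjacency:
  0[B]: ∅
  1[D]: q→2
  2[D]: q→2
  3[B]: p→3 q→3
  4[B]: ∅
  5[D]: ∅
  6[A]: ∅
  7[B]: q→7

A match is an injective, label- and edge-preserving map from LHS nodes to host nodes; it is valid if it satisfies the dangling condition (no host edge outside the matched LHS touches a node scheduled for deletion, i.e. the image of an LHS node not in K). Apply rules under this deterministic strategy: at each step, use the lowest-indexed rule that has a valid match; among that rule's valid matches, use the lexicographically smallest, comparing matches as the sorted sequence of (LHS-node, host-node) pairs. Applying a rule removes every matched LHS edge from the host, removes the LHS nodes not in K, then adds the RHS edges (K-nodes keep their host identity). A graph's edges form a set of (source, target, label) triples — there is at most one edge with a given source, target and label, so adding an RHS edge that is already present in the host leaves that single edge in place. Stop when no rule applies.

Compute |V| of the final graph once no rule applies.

start.  V:8 E:5  edges: 1-q->2 2-q->2 3-p->3 3-q->3 7-q->7
1. fire R0 via {0↦0, 1↦7}  →  V:7 E:4  edges: 1-q->2 2-q->2 3-p->3 3-q->3
2. fire R2 via {0↦0, 1↦3, 2↦5, 3↦6}  →  V:4 E:3  edges: 1-q->2 2-q->2 3-q->3
3. fire R0 via {0↦4, 1↦3}  →  V:3 E:2  edges: 1-q->2 2-q->2
final graph: no rule applies after step 3
NF nodes: {1:D, 2:D, 4:B}

Answer: 3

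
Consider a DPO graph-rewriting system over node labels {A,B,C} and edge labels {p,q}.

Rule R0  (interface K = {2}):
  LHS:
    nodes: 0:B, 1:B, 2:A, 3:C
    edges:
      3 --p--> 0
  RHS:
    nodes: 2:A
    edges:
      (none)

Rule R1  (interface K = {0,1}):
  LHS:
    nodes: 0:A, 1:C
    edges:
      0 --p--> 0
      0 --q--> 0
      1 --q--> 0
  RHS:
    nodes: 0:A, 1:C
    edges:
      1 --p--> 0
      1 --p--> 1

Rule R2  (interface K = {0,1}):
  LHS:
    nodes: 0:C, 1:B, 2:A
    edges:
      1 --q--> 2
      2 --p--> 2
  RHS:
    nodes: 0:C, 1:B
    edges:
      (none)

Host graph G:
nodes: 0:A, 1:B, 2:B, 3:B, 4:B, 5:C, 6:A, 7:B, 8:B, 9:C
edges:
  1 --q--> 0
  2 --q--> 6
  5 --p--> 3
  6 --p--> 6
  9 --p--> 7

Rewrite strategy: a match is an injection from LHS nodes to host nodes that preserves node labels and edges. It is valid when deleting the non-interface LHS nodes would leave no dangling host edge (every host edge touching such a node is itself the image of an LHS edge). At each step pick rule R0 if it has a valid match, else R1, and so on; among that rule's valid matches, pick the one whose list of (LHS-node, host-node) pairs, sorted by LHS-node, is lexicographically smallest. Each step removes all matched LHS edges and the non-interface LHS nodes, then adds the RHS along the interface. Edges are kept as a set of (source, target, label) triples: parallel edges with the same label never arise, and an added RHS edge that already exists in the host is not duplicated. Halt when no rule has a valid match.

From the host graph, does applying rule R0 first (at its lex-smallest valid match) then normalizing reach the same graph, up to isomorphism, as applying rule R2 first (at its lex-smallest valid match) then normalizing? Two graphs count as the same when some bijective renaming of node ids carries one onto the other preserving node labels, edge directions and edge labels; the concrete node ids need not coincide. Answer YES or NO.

Answer: NO

Steps:
branch R0-first: apply at {0↦3, 1↦4, 2↦0, 3↦5} → |E|=4, then 1 more step(s) → NF |V|=4 |E|=3 V={0:A, 1:B, 2:B, 6:A} E=1-q->0 2-q->6 6-p->6
branch R2-first: apply at {0↦5, 1↦2, 2↦6} → |E|=3, then 2 more step(s) → NF |V|=3 |E|=1 V={0:A, 1:B, 8:B} E=1-q->0
graphs not isomorphic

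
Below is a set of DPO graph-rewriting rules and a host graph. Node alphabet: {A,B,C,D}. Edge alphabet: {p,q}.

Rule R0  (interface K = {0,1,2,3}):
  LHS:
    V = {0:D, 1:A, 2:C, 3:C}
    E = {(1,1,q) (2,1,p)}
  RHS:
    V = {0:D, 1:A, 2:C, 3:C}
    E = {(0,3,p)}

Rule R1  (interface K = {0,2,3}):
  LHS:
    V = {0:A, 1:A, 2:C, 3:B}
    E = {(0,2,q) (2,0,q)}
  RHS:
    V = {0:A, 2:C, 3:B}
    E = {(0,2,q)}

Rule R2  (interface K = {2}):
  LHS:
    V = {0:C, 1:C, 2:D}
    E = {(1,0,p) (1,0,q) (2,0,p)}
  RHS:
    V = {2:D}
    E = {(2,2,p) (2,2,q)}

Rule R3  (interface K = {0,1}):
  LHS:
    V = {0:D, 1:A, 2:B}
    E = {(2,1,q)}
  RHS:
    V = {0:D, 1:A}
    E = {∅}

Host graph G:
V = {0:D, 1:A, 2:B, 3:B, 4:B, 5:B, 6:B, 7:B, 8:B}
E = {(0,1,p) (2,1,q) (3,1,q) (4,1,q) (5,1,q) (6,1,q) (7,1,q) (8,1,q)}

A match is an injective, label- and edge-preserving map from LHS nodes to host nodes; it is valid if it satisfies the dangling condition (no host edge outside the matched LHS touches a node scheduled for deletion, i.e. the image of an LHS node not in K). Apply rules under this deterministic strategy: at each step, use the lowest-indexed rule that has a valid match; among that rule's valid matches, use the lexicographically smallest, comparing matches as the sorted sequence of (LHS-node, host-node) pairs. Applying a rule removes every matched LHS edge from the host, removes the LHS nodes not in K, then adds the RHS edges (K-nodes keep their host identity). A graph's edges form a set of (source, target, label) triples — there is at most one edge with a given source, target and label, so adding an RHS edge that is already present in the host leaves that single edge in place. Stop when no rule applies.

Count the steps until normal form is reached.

Answer: 7

Rewrite trace:
start.  V:9 E:8  edges: 0-p->1 2-q->1 3-q->1 4-q->1 5-q->1 6-q->1 7-q->1 8-q->1
1. fire R3 via {0↦0, 1↦1, 2↦2}  →  V:8 E:7  edges: 0-p->1 3-q->1 4-q->1 5-q->1 6-q->1 7-q->1 8-q->1
2. fire R3 via {0↦0, 1↦1, 2↦3}  →  V:7 E:6  edges: 0-p->1 4-q->1 5-q->1 6-q->1 7-q->1 8-q->1
3. fire R3 via {0↦0, 1↦1, 2↦4}  →  V:6 E:5  edges: 0-p->1 5-q->1 6-q->1 7-q->1 8-q->1
4. fire R3 via {0↦0, 1↦1, 2↦5}  →  V:5 E:4  edges: 0-p->1 6-q->1 7-q->1 8-q->1
5. fire R3 via {0↦0, 1↦1, 2↦6}  →  V:4 E:3  edges: 0-p->1 7-q->1 8-q->1
6. fire R3 via {0↦0, 1↦1, 2↦7}  →  V:3 E:2  edges: 0-p->1 8-q->1
7. fire R3 via {0↦0, 1↦1, 2↦8}  →  V:2 E:1  edges: 0-p->1
normal form: no rule applies after step 7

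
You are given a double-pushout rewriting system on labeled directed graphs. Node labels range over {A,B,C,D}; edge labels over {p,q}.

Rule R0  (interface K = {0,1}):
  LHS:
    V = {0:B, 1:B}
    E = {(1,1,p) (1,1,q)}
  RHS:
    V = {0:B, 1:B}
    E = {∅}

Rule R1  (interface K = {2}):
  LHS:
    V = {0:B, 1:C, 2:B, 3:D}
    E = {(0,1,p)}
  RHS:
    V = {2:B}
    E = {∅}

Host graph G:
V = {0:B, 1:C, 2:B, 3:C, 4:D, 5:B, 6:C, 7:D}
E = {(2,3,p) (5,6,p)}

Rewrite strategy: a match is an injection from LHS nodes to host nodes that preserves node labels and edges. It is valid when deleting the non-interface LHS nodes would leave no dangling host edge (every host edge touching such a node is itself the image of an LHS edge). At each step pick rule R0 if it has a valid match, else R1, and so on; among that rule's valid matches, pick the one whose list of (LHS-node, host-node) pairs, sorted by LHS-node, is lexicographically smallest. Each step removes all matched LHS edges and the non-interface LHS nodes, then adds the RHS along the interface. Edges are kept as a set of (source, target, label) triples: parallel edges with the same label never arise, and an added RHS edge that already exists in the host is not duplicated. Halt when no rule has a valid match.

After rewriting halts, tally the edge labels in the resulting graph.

initial: |V|=8 |E|=2  E = 2-p->3 5-p->6
step 1: apply R1 at {0↦2, 1↦3, 2↦0, 3↦4}  → |V|=5 |E|=1  E = 5-p->6
step 2: apply R1 at {0↦5, 1↦6, 2↦0, 3↦7}  → |V|=2 |E|=0  E = ∅
halt: no rule applies after step 2
NF edges: []

Answer: (no edges)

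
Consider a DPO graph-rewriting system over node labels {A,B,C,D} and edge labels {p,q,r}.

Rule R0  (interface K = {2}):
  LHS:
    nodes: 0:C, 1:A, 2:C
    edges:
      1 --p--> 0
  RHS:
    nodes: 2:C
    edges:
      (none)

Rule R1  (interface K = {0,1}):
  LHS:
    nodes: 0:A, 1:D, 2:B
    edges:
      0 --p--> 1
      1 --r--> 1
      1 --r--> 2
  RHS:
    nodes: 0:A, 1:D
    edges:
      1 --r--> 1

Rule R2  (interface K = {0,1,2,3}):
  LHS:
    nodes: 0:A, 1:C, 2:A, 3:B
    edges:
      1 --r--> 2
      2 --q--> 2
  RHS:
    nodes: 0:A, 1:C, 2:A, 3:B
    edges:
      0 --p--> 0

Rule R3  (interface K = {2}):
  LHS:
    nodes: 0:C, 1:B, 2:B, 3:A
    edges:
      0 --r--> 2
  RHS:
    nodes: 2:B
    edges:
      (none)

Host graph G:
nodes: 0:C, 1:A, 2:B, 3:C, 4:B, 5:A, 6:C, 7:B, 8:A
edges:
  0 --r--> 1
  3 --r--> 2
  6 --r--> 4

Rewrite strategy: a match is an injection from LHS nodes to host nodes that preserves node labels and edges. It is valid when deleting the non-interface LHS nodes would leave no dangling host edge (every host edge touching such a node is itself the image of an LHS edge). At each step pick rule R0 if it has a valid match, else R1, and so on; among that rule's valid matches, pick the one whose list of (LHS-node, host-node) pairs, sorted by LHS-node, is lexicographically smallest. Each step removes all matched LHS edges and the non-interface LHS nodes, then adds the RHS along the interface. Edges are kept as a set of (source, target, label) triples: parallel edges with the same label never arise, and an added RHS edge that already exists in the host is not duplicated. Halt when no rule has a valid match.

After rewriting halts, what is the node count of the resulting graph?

initial: |V|=9 |E|=3  E = 0-r->1 3-r->2 6-r->4
step 1: apply R3 at {0↦3, 1↦7, 2↦2, 3↦5}  → |V|=6 |E|=2  E = 0-r->1 6-r->4
step 2: apply R3 at {0↦6, 1↦2, 2↦4, 3↦8}  → |V|=3 |E|=1  E = 0-r->1
normal form: no rule applies after step 2
NF nodes: {0:C, 1:A, 4:B}

Answer: 3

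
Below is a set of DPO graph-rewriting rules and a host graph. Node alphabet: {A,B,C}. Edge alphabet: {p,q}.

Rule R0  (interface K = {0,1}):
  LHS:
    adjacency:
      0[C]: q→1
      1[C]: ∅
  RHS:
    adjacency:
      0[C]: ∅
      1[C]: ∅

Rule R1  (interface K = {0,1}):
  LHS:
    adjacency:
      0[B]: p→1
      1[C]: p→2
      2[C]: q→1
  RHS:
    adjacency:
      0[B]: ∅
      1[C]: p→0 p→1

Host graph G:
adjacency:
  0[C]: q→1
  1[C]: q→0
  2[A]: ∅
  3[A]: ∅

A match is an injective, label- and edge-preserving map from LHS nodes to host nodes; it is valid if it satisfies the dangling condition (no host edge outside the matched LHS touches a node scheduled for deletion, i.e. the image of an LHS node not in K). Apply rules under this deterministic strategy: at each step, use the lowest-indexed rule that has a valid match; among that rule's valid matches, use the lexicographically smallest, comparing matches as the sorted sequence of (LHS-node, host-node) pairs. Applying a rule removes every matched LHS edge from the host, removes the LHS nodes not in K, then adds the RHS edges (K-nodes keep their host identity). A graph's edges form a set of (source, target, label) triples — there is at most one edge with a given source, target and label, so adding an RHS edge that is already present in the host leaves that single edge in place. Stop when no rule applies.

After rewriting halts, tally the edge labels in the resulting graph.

Answer: (no edges)

Rewrite trace:
start.  V:4 E:2  edges: 0-q->1 1-q->0
1. fire R0 via {0↦0, 1↦1}  →  V:4 E:1  edges: 1-q->0
2. fire R0 via {0↦1, 1↦0}  →  V:4 E:0  edges: ∅
final graph: no rule applies after step 2
NF edges: []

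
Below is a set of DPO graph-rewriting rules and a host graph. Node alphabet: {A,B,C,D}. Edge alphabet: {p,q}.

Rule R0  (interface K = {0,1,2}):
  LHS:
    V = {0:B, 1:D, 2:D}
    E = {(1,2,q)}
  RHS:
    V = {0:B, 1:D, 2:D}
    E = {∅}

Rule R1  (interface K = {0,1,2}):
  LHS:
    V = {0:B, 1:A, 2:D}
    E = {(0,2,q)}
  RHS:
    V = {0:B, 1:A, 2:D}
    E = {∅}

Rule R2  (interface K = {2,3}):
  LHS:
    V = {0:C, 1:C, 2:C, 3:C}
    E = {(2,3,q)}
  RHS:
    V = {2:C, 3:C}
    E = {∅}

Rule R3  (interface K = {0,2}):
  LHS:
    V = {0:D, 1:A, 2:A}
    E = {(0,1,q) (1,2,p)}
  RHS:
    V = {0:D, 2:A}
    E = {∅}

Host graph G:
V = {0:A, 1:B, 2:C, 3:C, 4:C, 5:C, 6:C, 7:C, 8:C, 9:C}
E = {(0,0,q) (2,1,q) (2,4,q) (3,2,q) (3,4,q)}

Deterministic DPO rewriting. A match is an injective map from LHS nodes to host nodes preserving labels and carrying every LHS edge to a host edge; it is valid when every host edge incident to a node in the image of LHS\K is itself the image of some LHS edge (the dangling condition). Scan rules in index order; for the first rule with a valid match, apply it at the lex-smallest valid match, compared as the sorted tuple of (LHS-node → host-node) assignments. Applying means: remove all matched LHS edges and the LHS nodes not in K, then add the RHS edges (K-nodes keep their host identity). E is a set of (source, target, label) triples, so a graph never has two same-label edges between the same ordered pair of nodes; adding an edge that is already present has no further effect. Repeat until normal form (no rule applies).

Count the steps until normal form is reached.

initial: |V|=10 |E|=5  E = 0-q->0 2-q->1 2-q->4 3-q->2 3-q->4
step 1: apply R2 at {0↦5, 1↦6, 2↦2, 3↦4}  → |V|=8 |E|=4  E = 0-q->0 2-q->1 3-q->2 3-q->4
step 2: apply R2 at {0↦7, 1↦8, 2↦3, 3↦2}  → |V|=6 |E|=3  E = 0-q->0 2-q->1 3-q->4
final graph: no rule applies after step 2

Answer: 2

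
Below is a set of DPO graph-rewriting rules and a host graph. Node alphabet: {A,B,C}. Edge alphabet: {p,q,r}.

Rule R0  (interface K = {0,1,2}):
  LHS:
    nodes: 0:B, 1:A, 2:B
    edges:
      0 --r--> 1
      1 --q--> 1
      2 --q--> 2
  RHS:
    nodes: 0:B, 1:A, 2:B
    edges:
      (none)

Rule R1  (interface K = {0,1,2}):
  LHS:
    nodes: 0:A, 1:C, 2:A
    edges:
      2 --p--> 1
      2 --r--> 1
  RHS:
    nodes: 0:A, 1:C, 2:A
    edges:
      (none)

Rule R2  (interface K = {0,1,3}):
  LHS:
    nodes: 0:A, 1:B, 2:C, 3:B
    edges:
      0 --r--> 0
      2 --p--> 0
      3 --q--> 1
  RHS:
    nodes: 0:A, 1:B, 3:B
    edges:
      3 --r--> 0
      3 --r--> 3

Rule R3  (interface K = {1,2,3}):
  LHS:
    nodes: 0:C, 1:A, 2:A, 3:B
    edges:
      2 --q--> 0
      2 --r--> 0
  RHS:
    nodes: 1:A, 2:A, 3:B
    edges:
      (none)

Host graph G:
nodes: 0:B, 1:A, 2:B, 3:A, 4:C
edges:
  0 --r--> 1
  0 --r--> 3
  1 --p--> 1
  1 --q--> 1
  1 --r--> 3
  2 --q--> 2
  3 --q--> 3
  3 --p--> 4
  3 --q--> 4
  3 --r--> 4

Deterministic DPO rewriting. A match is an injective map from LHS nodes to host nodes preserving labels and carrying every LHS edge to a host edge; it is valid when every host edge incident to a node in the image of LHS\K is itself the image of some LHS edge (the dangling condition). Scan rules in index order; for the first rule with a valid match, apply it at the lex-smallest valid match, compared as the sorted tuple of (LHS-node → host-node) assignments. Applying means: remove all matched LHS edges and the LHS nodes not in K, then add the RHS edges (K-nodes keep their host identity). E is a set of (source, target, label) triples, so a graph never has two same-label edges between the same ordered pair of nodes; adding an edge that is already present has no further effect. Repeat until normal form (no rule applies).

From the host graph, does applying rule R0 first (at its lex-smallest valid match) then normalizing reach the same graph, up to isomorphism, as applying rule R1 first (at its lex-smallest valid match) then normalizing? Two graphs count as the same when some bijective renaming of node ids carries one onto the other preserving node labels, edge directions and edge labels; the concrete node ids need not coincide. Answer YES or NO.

Answer: YES

Steps:
branch R0-first: apply at {0↦0, 1↦1, 2↦2} → |E|=7, then 1 more step(s) → NF |V|=5 |E|=5 V={0:B, 1:A, 2:B, 3:A, 4:C} E=0-r->3 1-p->1 1-r->3 3-q->3 3-q->4
branch R1-first: apply at {0↦1, 1↦4, 2↦3} → |E|=8, then 1 more step(s) → NF |V|=5 |E|=5 V={0:B, 1:A, 2:B, 3:A, 4:C} E=0-r->3 1-p->1 1-r->3 3-q->3 3-q->4
graphs isomorphic (equal up to label-preserving node renaming)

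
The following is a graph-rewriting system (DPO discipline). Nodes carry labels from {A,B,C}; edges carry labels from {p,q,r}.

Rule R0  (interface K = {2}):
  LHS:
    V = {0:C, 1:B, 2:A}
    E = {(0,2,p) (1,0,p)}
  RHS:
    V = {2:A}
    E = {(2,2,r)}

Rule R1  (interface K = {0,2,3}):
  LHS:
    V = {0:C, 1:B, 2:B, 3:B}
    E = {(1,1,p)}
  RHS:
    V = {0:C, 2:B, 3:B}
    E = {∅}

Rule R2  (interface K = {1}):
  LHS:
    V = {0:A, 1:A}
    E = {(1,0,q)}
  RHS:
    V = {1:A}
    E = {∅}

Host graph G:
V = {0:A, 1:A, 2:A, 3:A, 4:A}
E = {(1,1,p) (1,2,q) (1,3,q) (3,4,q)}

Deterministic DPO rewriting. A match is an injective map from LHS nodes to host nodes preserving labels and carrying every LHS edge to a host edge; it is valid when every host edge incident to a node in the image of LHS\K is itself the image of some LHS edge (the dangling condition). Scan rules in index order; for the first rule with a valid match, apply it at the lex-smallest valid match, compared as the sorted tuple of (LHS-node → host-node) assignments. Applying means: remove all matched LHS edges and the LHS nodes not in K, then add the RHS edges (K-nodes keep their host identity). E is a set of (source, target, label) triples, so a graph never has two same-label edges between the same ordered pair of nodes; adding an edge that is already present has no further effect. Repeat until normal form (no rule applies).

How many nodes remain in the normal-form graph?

start.  V:5 E:4  edges: 1-p->1 1-q->2 1-q->3 3-q->4
1. fire R2 via {0↦2, 1↦1}  →  V:4 E:3  edges: 1-p->1 1-q->3 3-q->4
2. fire R2 via {0↦4, 1↦3}  →  V:3 E:2  edges: 1-p->1 1-q->3
3. fire R2 via {0↦3, 1↦1}  →  V:2 E:1  edges: 1-p->1
halt: no rule applies after step 3
NF nodes: {0:A, 1:A}

Answer: 2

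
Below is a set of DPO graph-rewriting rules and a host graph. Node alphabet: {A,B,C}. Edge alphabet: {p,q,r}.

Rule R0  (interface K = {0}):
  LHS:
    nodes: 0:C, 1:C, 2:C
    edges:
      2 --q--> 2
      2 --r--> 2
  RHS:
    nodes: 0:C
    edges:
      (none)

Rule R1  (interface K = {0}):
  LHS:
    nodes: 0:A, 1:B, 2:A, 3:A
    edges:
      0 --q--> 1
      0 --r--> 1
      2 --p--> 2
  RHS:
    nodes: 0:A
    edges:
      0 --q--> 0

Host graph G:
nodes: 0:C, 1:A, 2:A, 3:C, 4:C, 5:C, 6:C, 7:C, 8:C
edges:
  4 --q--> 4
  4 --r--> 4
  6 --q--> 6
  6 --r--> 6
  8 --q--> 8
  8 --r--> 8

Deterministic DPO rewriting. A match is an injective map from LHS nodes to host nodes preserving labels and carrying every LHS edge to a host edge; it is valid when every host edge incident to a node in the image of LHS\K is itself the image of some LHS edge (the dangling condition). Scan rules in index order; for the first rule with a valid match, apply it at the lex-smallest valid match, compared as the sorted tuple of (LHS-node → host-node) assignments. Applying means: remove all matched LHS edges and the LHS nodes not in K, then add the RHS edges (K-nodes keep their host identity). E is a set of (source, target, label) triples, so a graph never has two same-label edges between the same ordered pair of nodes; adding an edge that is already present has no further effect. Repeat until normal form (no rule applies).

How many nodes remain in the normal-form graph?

Answer: 3

Derivation:
start.  V:9 E:6  edges: 4-q->4 4-r->4 6-q->6 6-r->6 8-q->8 8-r->8
1. fire R0 via {0↦0, 1↦3, 2↦4}  →  V:7 E:4  edges: 6-q->6 6-r->6 8-q->8 8-r->8
2. fire R0 via {0↦0, 1↦5, 2↦6}  →  V:5 E:2  edges: 8-q->8 8-r->8
3. fire R0 via {0↦0, 1↦7, 2↦8}  →  V:3 E:0  edges: ∅
final graph: no rule applies after step 3
NF nodes: {0:C, 1:A, 2:A}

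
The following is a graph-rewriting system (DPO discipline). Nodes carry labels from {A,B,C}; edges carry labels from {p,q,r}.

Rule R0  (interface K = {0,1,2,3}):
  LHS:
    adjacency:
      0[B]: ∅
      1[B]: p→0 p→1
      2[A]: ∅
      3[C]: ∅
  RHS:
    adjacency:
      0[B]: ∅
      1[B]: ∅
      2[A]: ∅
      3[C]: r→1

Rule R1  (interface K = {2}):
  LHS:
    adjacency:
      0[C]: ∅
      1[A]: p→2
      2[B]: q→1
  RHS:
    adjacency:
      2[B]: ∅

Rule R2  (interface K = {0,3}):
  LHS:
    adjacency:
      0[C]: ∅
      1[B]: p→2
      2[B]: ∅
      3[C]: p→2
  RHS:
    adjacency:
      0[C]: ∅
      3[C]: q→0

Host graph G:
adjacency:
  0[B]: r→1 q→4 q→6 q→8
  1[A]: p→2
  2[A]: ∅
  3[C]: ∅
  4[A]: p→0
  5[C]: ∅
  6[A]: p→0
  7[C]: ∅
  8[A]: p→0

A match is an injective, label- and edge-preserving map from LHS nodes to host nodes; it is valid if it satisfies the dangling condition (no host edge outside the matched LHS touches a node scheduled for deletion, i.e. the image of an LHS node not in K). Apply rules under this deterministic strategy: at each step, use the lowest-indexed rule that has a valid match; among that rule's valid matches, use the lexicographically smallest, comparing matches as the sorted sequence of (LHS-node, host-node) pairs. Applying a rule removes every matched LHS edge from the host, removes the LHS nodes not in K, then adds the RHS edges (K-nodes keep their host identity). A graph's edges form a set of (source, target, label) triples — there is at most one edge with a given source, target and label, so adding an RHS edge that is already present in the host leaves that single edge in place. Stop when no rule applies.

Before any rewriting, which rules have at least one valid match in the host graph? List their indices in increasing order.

Answer: [R1]

Derivation:
R0: no valid match — LHS pattern not found
R1: 9 valid matches — {0↦3, 1↦4, 2↦0}, {0↦3, 1↦6, 2↦0}, {0↦3, 1↦8, 2↦0} (+6 more)
R2: no valid match — LHS pattern not found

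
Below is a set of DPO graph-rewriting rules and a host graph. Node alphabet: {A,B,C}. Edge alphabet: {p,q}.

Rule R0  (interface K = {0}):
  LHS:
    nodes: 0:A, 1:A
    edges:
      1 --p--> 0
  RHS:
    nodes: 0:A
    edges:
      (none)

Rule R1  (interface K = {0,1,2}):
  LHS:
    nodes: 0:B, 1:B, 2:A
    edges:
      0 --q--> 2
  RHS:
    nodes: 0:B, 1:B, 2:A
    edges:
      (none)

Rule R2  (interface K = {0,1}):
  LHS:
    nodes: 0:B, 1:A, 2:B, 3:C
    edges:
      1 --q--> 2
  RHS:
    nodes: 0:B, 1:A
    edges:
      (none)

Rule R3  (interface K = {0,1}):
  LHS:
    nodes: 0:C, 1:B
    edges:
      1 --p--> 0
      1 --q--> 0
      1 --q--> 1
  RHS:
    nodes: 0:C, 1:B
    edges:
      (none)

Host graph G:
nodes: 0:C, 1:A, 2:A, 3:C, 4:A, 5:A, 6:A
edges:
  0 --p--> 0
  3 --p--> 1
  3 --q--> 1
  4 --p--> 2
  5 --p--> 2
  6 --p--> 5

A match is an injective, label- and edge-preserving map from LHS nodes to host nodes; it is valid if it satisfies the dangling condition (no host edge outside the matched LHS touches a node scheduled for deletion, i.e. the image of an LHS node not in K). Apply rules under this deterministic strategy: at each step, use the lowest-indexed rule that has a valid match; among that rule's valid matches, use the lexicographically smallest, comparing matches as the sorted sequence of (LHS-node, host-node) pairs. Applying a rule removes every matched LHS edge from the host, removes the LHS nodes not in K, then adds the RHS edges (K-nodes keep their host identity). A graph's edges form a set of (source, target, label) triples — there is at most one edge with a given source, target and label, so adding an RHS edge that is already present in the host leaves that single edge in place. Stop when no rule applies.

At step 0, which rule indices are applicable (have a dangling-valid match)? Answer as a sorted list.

Answer: [R0]

Steps:
R0: 2 valid matches — {0↦2, 1↦4}, {0↦5, 1↦6}
R1: no valid match — LHS pattern not found
R2: no valid match — LHS pattern not found
R3: no valid match — LHS pattern not found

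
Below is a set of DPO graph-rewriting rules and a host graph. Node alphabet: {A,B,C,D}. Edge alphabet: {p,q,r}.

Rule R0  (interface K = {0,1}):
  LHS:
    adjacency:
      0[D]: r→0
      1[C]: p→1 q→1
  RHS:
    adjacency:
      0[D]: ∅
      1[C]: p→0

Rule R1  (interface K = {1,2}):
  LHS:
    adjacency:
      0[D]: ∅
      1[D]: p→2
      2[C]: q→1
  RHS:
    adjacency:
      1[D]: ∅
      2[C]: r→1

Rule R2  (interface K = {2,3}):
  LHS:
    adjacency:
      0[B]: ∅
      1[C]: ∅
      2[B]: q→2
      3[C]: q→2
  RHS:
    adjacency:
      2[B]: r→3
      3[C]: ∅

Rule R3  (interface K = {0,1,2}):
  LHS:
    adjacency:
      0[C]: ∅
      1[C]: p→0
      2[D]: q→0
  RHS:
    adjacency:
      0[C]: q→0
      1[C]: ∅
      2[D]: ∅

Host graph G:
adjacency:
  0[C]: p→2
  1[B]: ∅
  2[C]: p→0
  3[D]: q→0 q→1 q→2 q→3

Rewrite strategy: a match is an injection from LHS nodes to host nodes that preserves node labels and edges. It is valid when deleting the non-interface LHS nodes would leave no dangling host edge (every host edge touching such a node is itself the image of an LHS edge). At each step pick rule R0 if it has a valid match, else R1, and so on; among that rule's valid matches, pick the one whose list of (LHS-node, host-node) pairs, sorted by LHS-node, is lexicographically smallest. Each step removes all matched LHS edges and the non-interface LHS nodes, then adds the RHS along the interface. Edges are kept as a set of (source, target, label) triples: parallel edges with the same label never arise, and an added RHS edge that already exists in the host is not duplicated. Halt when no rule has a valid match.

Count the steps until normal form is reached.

Answer: 2

Derivation:
initial: |V|=4 |E|=6  E = 0-p->2 2-p->0 3-q->0 3-q->1 3-q->2 3-q->3
step 1: apply R3 at {0↦0, 1↦2, 2↦3}  → |V|=4 |E|=5  E = 0-q->0 0-p->2 3-q->1 3-q->2 3-q->3
step 2: apply R3 at {0↦2, 1↦0, 2↦3}  → |V|=4 |E|=4  E = 0-q->0 2-q->2 3-q->1 3-q->3
normal form: no rule applies after step 2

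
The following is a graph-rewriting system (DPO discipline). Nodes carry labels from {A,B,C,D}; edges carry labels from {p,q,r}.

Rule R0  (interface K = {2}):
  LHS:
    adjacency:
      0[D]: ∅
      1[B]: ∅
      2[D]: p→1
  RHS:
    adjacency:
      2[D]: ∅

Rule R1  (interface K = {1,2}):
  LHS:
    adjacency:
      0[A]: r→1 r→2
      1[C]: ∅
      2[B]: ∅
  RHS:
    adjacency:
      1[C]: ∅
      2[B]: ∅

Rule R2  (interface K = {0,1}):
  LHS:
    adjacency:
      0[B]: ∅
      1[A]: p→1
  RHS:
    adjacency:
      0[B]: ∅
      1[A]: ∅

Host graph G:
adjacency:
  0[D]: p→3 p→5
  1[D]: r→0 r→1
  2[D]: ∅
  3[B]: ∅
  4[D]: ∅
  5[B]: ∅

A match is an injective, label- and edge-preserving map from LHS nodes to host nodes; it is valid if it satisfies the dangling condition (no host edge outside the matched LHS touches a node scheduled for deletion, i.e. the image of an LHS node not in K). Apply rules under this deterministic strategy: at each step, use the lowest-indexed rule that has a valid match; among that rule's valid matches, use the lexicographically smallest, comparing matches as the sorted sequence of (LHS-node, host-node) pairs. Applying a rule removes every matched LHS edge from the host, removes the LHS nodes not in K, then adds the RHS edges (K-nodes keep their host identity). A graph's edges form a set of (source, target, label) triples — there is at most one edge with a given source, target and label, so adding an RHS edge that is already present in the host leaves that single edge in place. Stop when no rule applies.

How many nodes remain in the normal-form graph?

Answer: 2

Steps:
[0] host  ⇒  6 nodes, 4 edges  {0-p->3 0-p->5 1-r->0 1-r->1}
[1] R0 @ {0↦2, 1↦3, 2↦0}  ⇒  4 nodes, 3 edges  {0-p->5 1-r->0 1-r->1}
[2] R0 @ {0↦4, 1↦5, 2↦0}  ⇒  2 nodes, 2 edges  {1-r->0 1-r->1}
normal form: no rule applies after step 2
NF nodes: {0:D, 1:D}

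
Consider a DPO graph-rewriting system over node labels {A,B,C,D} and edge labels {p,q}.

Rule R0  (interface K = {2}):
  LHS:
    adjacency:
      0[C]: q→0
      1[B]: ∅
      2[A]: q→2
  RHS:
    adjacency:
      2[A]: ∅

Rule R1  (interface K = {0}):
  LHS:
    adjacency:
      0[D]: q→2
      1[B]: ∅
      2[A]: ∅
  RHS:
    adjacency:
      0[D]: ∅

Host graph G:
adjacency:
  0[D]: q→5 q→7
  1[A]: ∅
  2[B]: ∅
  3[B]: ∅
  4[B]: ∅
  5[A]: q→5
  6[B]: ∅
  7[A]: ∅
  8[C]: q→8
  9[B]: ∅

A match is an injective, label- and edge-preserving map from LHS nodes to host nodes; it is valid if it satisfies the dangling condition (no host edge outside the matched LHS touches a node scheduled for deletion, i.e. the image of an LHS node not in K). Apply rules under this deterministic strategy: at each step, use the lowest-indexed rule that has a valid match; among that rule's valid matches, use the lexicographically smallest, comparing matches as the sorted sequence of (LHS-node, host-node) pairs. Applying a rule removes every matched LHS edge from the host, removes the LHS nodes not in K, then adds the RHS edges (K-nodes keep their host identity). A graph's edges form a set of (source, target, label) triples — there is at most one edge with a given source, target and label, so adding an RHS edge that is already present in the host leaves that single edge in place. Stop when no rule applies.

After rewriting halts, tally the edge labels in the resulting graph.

Answer: (no edges)

Rewrite trace:
start.  V:10 E:4  edges: 0-q->5 0-q->7 5-q->5 8-q->8
1. fire R0 via {0↦8, 1↦2, 2↦5}  →  V:8 E:2  edges: 0-q->5 0-q->7
2. fire R1 via {0↦0, 1↦3, 2↦5}  →  V:6 E:1  edges: 0-q->7
3. fire R1 via {0↦0, 1↦4, 2↦7}  →  V:4 E:0  edges: ∅
final graph: no rule applies after step 3
NF edges: []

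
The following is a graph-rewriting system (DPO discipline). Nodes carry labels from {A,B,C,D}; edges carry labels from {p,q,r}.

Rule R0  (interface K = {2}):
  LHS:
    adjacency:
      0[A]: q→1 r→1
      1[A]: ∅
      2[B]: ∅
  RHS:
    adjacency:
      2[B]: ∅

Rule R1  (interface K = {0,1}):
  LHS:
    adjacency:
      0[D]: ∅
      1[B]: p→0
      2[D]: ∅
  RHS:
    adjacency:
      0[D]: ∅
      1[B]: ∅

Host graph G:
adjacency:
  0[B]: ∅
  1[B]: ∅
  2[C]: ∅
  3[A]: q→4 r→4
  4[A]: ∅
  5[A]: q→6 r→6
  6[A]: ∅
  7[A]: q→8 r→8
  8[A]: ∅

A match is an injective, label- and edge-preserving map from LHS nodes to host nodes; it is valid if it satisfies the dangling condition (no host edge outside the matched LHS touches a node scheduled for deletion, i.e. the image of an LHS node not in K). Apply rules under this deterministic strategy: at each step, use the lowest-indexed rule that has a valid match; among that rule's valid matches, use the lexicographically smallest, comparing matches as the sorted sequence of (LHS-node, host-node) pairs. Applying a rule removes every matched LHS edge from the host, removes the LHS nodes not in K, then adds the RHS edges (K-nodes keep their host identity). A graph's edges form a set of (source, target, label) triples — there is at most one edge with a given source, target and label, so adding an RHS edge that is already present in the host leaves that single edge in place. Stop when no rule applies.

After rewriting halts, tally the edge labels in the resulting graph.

[0] host  ⇒  9 nodes, 6 edges  {3-q->4 3-r->4 5-q->6 5-r->6 7-q->8 7-r->8}
[1] R0 @ {0↦3, 1↦4, 2↦0}  ⇒  7 nodes, 4 edges  {5-q->6 5-r->6 7-q->8 7-r->8}
[2] R0 @ {0↦5, 1↦6, 2↦0}  ⇒  5 nodes, 2 edges  {7-q->8 7-r->8}
[3] R0 @ {0↦7, 1↦8, 2↦0}  ⇒  3 nodes, 0 edges  {∅}
final graph: no rule applies after step 3
NF edges: []

Answer: (no edges)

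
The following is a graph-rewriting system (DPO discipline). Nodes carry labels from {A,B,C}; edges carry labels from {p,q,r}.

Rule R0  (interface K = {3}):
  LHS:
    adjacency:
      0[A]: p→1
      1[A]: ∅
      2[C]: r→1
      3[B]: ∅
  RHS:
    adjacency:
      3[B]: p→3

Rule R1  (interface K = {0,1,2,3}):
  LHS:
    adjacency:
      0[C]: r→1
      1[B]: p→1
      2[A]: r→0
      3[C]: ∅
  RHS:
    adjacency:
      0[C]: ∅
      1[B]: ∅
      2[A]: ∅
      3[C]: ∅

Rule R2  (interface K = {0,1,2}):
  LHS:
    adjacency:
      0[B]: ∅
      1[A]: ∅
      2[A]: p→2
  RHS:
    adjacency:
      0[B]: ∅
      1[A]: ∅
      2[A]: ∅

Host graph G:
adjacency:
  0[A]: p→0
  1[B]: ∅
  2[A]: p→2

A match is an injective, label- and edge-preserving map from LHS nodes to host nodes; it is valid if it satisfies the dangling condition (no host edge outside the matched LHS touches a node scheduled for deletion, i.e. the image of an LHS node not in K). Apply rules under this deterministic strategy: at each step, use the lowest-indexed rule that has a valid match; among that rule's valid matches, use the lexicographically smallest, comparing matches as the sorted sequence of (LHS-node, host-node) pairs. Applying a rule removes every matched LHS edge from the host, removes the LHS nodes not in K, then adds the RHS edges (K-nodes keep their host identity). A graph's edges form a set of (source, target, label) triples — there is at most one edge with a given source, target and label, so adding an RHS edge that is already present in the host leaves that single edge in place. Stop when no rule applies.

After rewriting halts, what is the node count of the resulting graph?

initial: |V|=3 |E|=2  E = 0-p->0 2-p->2
step 1: apply R2 at {0↦1, 1↦0, 2↦2}  → |V|=3 |E|=1  E = 0-p->0
step 2: apply R2 at {0↦1, 1↦2, 2↦0}  → |V|=3 |E|=0  E = ∅
normal form: no rule applies after step 2
NF nodes: {0:A, 1:B, 2:A}

Answer: 3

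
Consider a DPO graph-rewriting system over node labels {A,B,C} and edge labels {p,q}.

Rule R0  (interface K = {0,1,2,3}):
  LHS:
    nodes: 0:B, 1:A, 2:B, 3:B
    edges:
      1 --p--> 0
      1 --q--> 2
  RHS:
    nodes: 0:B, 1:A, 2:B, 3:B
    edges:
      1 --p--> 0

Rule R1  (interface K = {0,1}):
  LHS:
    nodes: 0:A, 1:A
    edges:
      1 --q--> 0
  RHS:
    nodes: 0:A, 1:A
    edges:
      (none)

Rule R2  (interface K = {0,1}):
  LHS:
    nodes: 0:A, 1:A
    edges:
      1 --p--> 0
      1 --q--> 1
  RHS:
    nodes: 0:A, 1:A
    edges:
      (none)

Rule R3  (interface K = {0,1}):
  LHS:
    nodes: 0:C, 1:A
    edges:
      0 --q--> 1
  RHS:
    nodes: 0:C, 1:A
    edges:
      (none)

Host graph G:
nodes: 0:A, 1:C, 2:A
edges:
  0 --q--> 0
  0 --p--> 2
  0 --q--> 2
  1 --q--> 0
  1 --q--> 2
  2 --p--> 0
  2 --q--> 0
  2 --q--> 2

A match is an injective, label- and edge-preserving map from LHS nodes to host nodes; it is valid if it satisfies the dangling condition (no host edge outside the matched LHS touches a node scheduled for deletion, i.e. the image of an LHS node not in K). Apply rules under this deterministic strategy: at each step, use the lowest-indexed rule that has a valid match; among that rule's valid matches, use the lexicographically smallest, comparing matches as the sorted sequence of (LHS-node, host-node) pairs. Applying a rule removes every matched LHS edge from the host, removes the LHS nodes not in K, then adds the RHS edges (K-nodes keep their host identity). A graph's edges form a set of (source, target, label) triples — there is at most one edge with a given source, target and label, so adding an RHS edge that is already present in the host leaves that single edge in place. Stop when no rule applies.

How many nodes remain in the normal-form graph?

initial: |V|=3 |E|=8  E = 0-q->0 0-p->2 0-q->2 1-q->0 1-q->2 2-p->0 2-q->0 2-q->2
step 1: apply R1 at {0↦0, 1↦2}  → |V|=3 |E|=7  E = 0-q->0 0-p->2 0-q->2 1-q->0 1-q->2 2-p->0 2-q->2
step 2: apply R1 at {0↦2, 1↦0}  → |V|=3 |E|=6  E = 0-q->0 0-p->2 1-q->0 1-q->2 2-p->0 2-q->2
step 3: apply R2 at {0↦0, 1↦2}  → |V|=3 |E|=4  E = 0-q->0 0-p->2 1-q->0 1-q->2
step 4: apply R2 at {0↦2, 1↦0}  → |V|=3 |E|=2  E = 1-q->0 1-q->2
step 5: apply R3 at {0↦1, 1↦0}  → |V|=3 |E|=1  E = 1-q->2
step 6: apply R3 at {0↦1, 1↦2}  → |V|=3 |E|=0  E = ∅
final graph: no rule applies after step 6
NF nodes: {0:A, 1:C, 2:A}

Answer: 3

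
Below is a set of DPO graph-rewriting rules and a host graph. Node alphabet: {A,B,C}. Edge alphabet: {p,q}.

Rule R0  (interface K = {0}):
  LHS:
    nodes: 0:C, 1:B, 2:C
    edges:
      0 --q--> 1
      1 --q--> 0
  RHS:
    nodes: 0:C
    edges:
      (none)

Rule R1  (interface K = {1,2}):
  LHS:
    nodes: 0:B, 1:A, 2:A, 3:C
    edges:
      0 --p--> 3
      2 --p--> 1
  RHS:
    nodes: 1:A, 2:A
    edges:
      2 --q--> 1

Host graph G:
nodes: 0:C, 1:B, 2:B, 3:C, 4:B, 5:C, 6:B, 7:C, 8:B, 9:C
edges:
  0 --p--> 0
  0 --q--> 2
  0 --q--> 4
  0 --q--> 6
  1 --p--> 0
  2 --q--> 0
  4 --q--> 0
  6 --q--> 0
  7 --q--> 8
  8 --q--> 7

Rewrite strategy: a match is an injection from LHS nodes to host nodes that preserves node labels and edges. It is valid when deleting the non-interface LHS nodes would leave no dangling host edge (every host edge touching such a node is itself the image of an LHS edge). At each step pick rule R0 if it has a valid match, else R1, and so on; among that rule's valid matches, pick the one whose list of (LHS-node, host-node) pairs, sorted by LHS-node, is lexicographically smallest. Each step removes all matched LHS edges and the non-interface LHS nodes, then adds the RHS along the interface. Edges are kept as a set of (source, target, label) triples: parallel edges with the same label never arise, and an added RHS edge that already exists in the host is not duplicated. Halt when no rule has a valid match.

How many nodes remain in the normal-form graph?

[0] host  ⇒  10 nodes, 10 edges  {0-p->0 0-q->2 0-q->4 0-q->6 1-p->0 2-q->0 4-q->0 6-q->0 7-q->8 8-q->7}
[1] R0 @ {0↦0, 1↦2, 2↦3}  ⇒  8 nodes, 8 edges  {0-p->0 0-q->4 0-q->6 1-p->0 4-q->0 6-q->0 7-q->8 8-q->7}
[2] R0 @ {0↦0, 1↦4, 2↦5}  ⇒  6 nodes, 6 edges  {0-p->0 0-q->6 1-p->0 6-q->0 7-q->8 8-q->7}
[3] R0 @ {0↦0, 1↦6, 2↦9}  ⇒  4 nodes, 4 edges  {0-p->0 1-p->0 7-q->8 8-q->7}
normal form: no rule applies after step 3
NF nodes: {0:C, 1:B, 7:C, 8:B}

Answer: 4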